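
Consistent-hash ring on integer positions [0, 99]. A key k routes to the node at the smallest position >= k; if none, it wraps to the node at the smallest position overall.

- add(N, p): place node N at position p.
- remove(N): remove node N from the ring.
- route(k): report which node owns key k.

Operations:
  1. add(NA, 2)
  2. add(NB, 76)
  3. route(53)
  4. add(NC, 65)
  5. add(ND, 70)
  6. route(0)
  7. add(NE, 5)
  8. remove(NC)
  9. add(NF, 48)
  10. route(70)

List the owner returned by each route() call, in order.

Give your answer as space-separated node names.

Op 1: add NA@2 -> ring=[2:NA]
Op 2: add NB@76 -> ring=[2:NA,76:NB]
Op 3: route key 53: smallest pos >= 53 is 76 -> NB
Op 4: add NC@65 -> ring=[2:NA,65:NC,76:NB]
Op 5: add ND@70 -> ring=[2:NA,65:NC,70:ND,76:NB]
Op 6: route key 0: smallest pos >= 0 is 2 -> NA
Op 7: add NE@5 -> ring=[2:NA,5:NE,65:NC,70:ND,76:NB]
Op 8: remove NC -> ring=[2:NA,5:NE,70:ND,76:NB]
Op 9: add NF@48 -> ring=[2:NA,5:NE,48:NF,70:ND,76:NB]
Op 10: route key 70: smallest pos >= 70 is 70 -> ND

Answer: NB NA ND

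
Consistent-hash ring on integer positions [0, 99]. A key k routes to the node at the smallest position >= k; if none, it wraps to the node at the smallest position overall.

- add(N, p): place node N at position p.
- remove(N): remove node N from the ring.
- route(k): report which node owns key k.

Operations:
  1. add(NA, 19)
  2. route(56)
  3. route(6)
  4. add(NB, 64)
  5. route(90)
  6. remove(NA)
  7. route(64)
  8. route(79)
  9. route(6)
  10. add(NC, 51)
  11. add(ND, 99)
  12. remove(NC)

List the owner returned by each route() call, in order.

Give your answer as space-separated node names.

Answer: NA NA NA NB NB NB

Derivation:
Op 1: add NA@19 -> ring=[19:NA]
Op 2: route key 56: none >= 56, wrap to smallest pos 19 -> NA
Op 3: route key 6: smallest pos >= 6 is 19 -> NA
Op 4: add NB@64 -> ring=[19:NA,64:NB]
Op 5: route key 90: none >= 90, wrap to smallest pos 19 -> NA
Op 6: remove NA -> ring=[64:NB]
Op 7: route key 64: smallest pos >= 64 is 64 -> NB
Op 8: route key 79: none >= 79, wrap to smallest pos 64 -> NB
Op 9: route key 6: smallest pos >= 6 is 64 -> NB
Op 10: add NC@51 -> ring=[51:NC,64:NB]
Op 11: add ND@99 -> ring=[51:NC,64:NB,99:ND]
Op 12: remove NC -> ring=[64:NB,99:ND]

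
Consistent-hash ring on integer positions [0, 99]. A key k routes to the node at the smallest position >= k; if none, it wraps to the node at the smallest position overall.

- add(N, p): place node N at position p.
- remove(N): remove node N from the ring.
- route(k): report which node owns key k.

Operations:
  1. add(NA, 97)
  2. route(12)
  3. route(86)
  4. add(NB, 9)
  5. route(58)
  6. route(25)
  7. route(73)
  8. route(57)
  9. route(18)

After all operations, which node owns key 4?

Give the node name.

Answer: NB

Derivation:
Op 1: add NA@97 -> ring=[97:NA]
Op 2: route key 12: smallest pos >= 12 is 97 -> NA
Op 3: route key 86: smallest pos >= 86 is 97 -> NA
Op 4: add NB@9 -> ring=[9:NB,97:NA]
Op 5: route key 58: smallest pos >= 58 is 97 -> NA
Op 6: route key 25: smallest pos >= 25 is 97 -> NA
Op 7: route key 73: smallest pos >= 73 is 97 -> NA
Op 8: route key 57: smallest pos >= 57 is 97 -> NA
Op 9: route key 18: smallest pos >= 18 is 97 -> NA
Final route key 4: smallest pos >= 4 is 9 -> NB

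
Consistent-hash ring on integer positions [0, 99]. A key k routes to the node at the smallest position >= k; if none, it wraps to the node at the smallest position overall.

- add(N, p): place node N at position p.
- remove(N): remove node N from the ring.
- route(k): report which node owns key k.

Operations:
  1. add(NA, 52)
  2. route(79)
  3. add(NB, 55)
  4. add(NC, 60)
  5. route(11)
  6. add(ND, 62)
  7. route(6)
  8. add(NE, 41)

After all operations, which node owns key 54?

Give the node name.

Answer: NB

Derivation:
Op 1: add NA@52 -> ring=[52:NA]
Op 2: route key 79: none >= 79, wrap to smallest pos 52 -> NA
Op 3: add NB@55 -> ring=[52:NA,55:NB]
Op 4: add NC@60 -> ring=[52:NA,55:NB,60:NC]
Op 5: route key 11: smallest pos >= 11 is 52 -> NA
Op 6: add ND@62 -> ring=[52:NA,55:NB,60:NC,62:ND]
Op 7: route key 6: smallest pos >= 6 is 52 -> NA
Op 8: add NE@41 -> ring=[41:NE,52:NA,55:NB,60:NC,62:ND]
Final route key 54: smallest pos >= 54 is 55 -> NB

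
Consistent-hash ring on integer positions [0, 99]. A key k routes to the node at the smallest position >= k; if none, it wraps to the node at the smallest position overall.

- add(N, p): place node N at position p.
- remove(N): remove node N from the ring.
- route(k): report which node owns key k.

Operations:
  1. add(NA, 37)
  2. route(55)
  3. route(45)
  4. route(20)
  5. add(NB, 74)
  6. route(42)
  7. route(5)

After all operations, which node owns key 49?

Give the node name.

Op 1: add NA@37 -> ring=[37:NA]
Op 2: route key 55: none >= 55, wrap to smallest pos 37 -> NA
Op 3: route key 45: none >= 45, wrap to smallest pos 37 -> NA
Op 4: route key 20: smallest pos >= 20 is 37 -> NA
Op 5: add NB@74 -> ring=[37:NA,74:NB]
Op 6: route key 42: smallest pos >= 42 is 74 -> NB
Op 7: route key 5: smallest pos >= 5 is 37 -> NA
Final route key 49: smallest pos >= 49 is 74 -> NB

Answer: NB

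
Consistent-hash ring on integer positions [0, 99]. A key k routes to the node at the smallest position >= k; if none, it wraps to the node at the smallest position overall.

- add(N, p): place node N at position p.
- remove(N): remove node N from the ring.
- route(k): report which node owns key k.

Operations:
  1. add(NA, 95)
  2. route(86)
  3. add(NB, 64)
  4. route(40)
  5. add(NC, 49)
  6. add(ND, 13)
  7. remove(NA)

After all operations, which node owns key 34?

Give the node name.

Answer: NC

Derivation:
Op 1: add NA@95 -> ring=[95:NA]
Op 2: route key 86: smallest pos >= 86 is 95 -> NA
Op 3: add NB@64 -> ring=[64:NB,95:NA]
Op 4: route key 40: smallest pos >= 40 is 64 -> NB
Op 5: add NC@49 -> ring=[49:NC,64:NB,95:NA]
Op 6: add ND@13 -> ring=[13:ND,49:NC,64:NB,95:NA]
Op 7: remove NA -> ring=[13:ND,49:NC,64:NB]
Final route key 34: smallest pos >= 34 is 49 -> NC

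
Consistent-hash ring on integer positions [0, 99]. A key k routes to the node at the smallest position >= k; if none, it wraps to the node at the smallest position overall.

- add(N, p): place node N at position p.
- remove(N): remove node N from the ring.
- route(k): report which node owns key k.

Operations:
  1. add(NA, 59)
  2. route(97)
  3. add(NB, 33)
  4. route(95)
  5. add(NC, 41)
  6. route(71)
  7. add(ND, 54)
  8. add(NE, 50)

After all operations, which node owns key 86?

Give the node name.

Op 1: add NA@59 -> ring=[59:NA]
Op 2: route key 97: none >= 97, wrap to smallest pos 59 -> NA
Op 3: add NB@33 -> ring=[33:NB,59:NA]
Op 4: route key 95: none >= 95, wrap to smallest pos 33 -> NB
Op 5: add NC@41 -> ring=[33:NB,41:NC,59:NA]
Op 6: route key 71: none >= 71, wrap to smallest pos 33 -> NB
Op 7: add ND@54 -> ring=[33:NB,41:NC,54:ND,59:NA]
Op 8: add NE@50 -> ring=[33:NB,41:NC,50:NE,54:ND,59:NA]
Final route key 86: none >= 86, wrap to smallest pos 33 -> NB

Answer: NB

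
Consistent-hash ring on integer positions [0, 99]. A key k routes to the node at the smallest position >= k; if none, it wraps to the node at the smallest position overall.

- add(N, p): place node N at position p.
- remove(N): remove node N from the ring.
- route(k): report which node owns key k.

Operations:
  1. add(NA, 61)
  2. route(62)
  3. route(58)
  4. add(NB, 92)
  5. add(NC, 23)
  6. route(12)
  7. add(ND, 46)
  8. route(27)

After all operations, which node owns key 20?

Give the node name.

Answer: NC

Derivation:
Op 1: add NA@61 -> ring=[61:NA]
Op 2: route key 62: none >= 62, wrap to smallest pos 61 -> NA
Op 3: route key 58: smallest pos >= 58 is 61 -> NA
Op 4: add NB@92 -> ring=[61:NA,92:NB]
Op 5: add NC@23 -> ring=[23:NC,61:NA,92:NB]
Op 6: route key 12: smallest pos >= 12 is 23 -> NC
Op 7: add ND@46 -> ring=[23:NC,46:ND,61:NA,92:NB]
Op 8: route key 27: smallest pos >= 27 is 46 -> ND
Final route key 20: smallest pos >= 20 is 23 -> NC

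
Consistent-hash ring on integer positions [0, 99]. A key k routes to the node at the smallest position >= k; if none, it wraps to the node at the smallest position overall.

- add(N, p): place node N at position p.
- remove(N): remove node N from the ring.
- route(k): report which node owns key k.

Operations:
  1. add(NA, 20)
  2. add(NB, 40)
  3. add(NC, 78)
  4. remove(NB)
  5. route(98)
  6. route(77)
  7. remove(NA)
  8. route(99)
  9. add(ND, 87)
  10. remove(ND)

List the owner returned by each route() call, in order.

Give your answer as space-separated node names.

Op 1: add NA@20 -> ring=[20:NA]
Op 2: add NB@40 -> ring=[20:NA,40:NB]
Op 3: add NC@78 -> ring=[20:NA,40:NB,78:NC]
Op 4: remove NB -> ring=[20:NA,78:NC]
Op 5: route key 98: none >= 98, wrap to smallest pos 20 -> NA
Op 6: route key 77: smallest pos >= 77 is 78 -> NC
Op 7: remove NA -> ring=[78:NC]
Op 8: route key 99: none >= 99, wrap to smallest pos 78 -> NC
Op 9: add ND@87 -> ring=[78:NC,87:ND]
Op 10: remove ND -> ring=[78:NC]

Answer: NA NC NC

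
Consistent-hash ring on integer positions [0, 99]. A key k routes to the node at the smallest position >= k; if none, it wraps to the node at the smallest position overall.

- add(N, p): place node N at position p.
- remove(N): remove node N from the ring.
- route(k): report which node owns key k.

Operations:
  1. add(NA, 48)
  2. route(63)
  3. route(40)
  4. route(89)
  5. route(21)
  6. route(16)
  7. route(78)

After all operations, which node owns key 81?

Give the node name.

Answer: NA

Derivation:
Op 1: add NA@48 -> ring=[48:NA]
Op 2: route key 63: none >= 63, wrap to smallest pos 48 -> NA
Op 3: route key 40: smallest pos >= 40 is 48 -> NA
Op 4: route key 89: none >= 89, wrap to smallest pos 48 -> NA
Op 5: route key 21: smallest pos >= 21 is 48 -> NA
Op 6: route key 16: smallest pos >= 16 is 48 -> NA
Op 7: route key 78: none >= 78, wrap to smallest pos 48 -> NA
Final route key 81: none >= 81, wrap to smallest pos 48 -> NA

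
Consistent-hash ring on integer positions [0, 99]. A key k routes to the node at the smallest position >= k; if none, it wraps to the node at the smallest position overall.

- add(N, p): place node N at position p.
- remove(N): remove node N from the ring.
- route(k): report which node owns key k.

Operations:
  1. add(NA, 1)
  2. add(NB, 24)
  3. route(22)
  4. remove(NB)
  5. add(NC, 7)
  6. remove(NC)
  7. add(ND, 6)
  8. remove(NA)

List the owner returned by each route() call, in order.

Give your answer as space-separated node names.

Answer: NB

Derivation:
Op 1: add NA@1 -> ring=[1:NA]
Op 2: add NB@24 -> ring=[1:NA,24:NB]
Op 3: route key 22: smallest pos >= 22 is 24 -> NB
Op 4: remove NB -> ring=[1:NA]
Op 5: add NC@7 -> ring=[1:NA,7:NC]
Op 6: remove NC -> ring=[1:NA]
Op 7: add ND@6 -> ring=[1:NA,6:ND]
Op 8: remove NA -> ring=[6:ND]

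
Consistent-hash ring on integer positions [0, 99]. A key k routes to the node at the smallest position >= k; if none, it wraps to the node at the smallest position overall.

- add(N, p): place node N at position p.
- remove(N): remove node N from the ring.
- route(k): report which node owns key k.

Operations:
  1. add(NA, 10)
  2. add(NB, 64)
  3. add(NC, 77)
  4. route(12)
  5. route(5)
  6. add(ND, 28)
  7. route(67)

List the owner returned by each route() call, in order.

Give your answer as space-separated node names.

Op 1: add NA@10 -> ring=[10:NA]
Op 2: add NB@64 -> ring=[10:NA,64:NB]
Op 3: add NC@77 -> ring=[10:NA,64:NB,77:NC]
Op 4: route key 12: smallest pos >= 12 is 64 -> NB
Op 5: route key 5: smallest pos >= 5 is 10 -> NA
Op 6: add ND@28 -> ring=[10:NA,28:ND,64:NB,77:NC]
Op 7: route key 67: smallest pos >= 67 is 77 -> NC

Answer: NB NA NC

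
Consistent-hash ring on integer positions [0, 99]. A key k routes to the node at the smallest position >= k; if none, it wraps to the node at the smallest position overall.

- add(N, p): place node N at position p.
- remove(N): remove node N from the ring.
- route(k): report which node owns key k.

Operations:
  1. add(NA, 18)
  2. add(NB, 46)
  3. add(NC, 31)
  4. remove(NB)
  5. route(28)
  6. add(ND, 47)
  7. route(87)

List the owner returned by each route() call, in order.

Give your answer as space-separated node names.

Op 1: add NA@18 -> ring=[18:NA]
Op 2: add NB@46 -> ring=[18:NA,46:NB]
Op 3: add NC@31 -> ring=[18:NA,31:NC,46:NB]
Op 4: remove NB -> ring=[18:NA,31:NC]
Op 5: route key 28: smallest pos >= 28 is 31 -> NC
Op 6: add ND@47 -> ring=[18:NA,31:NC,47:ND]
Op 7: route key 87: none >= 87, wrap to smallest pos 18 -> NA

Answer: NC NA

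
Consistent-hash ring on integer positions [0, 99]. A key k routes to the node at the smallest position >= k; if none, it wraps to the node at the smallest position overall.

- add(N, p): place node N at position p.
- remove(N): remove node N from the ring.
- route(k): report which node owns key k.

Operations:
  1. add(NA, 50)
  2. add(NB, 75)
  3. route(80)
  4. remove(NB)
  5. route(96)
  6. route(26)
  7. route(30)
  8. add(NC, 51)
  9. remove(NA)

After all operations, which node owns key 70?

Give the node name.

Op 1: add NA@50 -> ring=[50:NA]
Op 2: add NB@75 -> ring=[50:NA,75:NB]
Op 3: route key 80: none >= 80, wrap to smallest pos 50 -> NA
Op 4: remove NB -> ring=[50:NA]
Op 5: route key 96: none >= 96, wrap to smallest pos 50 -> NA
Op 6: route key 26: smallest pos >= 26 is 50 -> NA
Op 7: route key 30: smallest pos >= 30 is 50 -> NA
Op 8: add NC@51 -> ring=[50:NA,51:NC]
Op 9: remove NA -> ring=[51:NC]
Final route key 70: none >= 70, wrap to smallest pos 51 -> NC

Answer: NC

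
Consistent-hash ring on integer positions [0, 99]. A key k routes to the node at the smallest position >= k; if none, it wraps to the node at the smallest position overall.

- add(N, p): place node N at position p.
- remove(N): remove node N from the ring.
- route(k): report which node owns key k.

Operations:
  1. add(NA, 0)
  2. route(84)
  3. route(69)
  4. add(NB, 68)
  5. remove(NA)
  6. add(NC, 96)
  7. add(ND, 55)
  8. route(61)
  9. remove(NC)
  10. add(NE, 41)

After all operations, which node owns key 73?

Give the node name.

Answer: NE

Derivation:
Op 1: add NA@0 -> ring=[0:NA]
Op 2: route key 84: none >= 84, wrap to smallest pos 0 -> NA
Op 3: route key 69: none >= 69, wrap to smallest pos 0 -> NA
Op 4: add NB@68 -> ring=[0:NA,68:NB]
Op 5: remove NA -> ring=[68:NB]
Op 6: add NC@96 -> ring=[68:NB,96:NC]
Op 7: add ND@55 -> ring=[55:ND,68:NB,96:NC]
Op 8: route key 61: smallest pos >= 61 is 68 -> NB
Op 9: remove NC -> ring=[55:ND,68:NB]
Op 10: add NE@41 -> ring=[41:NE,55:ND,68:NB]
Final route key 73: none >= 73, wrap to smallest pos 41 -> NE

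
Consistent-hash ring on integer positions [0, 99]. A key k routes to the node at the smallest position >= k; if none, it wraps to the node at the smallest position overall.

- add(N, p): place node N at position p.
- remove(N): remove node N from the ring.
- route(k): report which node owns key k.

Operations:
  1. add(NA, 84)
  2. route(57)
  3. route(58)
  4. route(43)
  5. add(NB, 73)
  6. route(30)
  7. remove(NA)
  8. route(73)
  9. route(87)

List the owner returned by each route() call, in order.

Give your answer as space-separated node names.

Op 1: add NA@84 -> ring=[84:NA]
Op 2: route key 57: smallest pos >= 57 is 84 -> NA
Op 3: route key 58: smallest pos >= 58 is 84 -> NA
Op 4: route key 43: smallest pos >= 43 is 84 -> NA
Op 5: add NB@73 -> ring=[73:NB,84:NA]
Op 6: route key 30: smallest pos >= 30 is 73 -> NB
Op 7: remove NA -> ring=[73:NB]
Op 8: route key 73: smallest pos >= 73 is 73 -> NB
Op 9: route key 87: none >= 87, wrap to smallest pos 73 -> NB

Answer: NA NA NA NB NB NB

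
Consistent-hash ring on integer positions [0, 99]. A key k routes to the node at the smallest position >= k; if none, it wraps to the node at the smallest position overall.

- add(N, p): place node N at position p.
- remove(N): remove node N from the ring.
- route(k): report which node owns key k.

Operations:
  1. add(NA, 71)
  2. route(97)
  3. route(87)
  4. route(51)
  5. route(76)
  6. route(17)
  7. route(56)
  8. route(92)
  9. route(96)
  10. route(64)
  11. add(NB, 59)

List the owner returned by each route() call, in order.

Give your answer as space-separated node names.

Op 1: add NA@71 -> ring=[71:NA]
Op 2: route key 97: none >= 97, wrap to smallest pos 71 -> NA
Op 3: route key 87: none >= 87, wrap to smallest pos 71 -> NA
Op 4: route key 51: smallest pos >= 51 is 71 -> NA
Op 5: route key 76: none >= 76, wrap to smallest pos 71 -> NA
Op 6: route key 17: smallest pos >= 17 is 71 -> NA
Op 7: route key 56: smallest pos >= 56 is 71 -> NA
Op 8: route key 92: none >= 92, wrap to smallest pos 71 -> NA
Op 9: route key 96: none >= 96, wrap to smallest pos 71 -> NA
Op 10: route key 64: smallest pos >= 64 is 71 -> NA
Op 11: add NB@59 -> ring=[59:NB,71:NA]

Answer: NA NA NA NA NA NA NA NA NA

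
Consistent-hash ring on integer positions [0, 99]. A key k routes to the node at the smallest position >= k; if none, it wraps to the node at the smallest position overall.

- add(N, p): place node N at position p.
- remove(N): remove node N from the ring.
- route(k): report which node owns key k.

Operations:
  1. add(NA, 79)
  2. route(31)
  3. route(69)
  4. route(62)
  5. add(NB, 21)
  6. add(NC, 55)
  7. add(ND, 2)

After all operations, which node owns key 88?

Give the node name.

Answer: ND

Derivation:
Op 1: add NA@79 -> ring=[79:NA]
Op 2: route key 31: smallest pos >= 31 is 79 -> NA
Op 3: route key 69: smallest pos >= 69 is 79 -> NA
Op 4: route key 62: smallest pos >= 62 is 79 -> NA
Op 5: add NB@21 -> ring=[21:NB,79:NA]
Op 6: add NC@55 -> ring=[21:NB,55:NC,79:NA]
Op 7: add ND@2 -> ring=[2:ND,21:NB,55:NC,79:NA]
Final route key 88: none >= 88, wrap to smallest pos 2 -> ND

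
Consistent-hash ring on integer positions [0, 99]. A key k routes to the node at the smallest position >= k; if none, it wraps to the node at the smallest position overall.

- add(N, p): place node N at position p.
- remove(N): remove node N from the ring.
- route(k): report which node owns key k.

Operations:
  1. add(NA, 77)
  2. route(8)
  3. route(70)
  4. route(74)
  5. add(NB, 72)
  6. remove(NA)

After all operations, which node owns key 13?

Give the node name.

Answer: NB

Derivation:
Op 1: add NA@77 -> ring=[77:NA]
Op 2: route key 8: smallest pos >= 8 is 77 -> NA
Op 3: route key 70: smallest pos >= 70 is 77 -> NA
Op 4: route key 74: smallest pos >= 74 is 77 -> NA
Op 5: add NB@72 -> ring=[72:NB,77:NA]
Op 6: remove NA -> ring=[72:NB]
Final route key 13: smallest pos >= 13 is 72 -> NB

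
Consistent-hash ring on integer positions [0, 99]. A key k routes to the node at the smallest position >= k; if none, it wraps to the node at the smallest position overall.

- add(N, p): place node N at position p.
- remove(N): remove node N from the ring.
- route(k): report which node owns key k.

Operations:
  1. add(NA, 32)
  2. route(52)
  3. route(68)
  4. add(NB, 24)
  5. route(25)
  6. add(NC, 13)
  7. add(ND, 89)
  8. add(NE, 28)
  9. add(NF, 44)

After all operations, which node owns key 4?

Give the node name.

Answer: NC

Derivation:
Op 1: add NA@32 -> ring=[32:NA]
Op 2: route key 52: none >= 52, wrap to smallest pos 32 -> NA
Op 3: route key 68: none >= 68, wrap to smallest pos 32 -> NA
Op 4: add NB@24 -> ring=[24:NB,32:NA]
Op 5: route key 25: smallest pos >= 25 is 32 -> NA
Op 6: add NC@13 -> ring=[13:NC,24:NB,32:NA]
Op 7: add ND@89 -> ring=[13:NC,24:NB,32:NA,89:ND]
Op 8: add NE@28 -> ring=[13:NC,24:NB,28:NE,32:NA,89:ND]
Op 9: add NF@44 -> ring=[13:NC,24:NB,28:NE,32:NA,44:NF,89:ND]
Final route key 4: smallest pos >= 4 is 13 -> NC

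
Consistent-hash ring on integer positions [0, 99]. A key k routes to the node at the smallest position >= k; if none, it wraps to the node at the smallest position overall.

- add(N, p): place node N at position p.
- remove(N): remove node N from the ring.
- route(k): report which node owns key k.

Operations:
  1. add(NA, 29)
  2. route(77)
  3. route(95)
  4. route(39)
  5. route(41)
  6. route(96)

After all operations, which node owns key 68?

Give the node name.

Answer: NA

Derivation:
Op 1: add NA@29 -> ring=[29:NA]
Op 2: route key 77: none >= 77, wrap to smallest pos 29 -> NA
Op 3: route key 95: none >= 95, wrap to smallest pos 29 -> NA
Op 4: route key 39: none >= 39, wrap to smallest pos 29 -> NA
Op 5: route key 41: none >= 41, wrap to smallest pos 29 -> NA
Op 6: route key 96: none >= 96, wrap to smallest pos 29 -> NA
Final route key 68: none >= 68, wrap to smallest pos 29 -> NA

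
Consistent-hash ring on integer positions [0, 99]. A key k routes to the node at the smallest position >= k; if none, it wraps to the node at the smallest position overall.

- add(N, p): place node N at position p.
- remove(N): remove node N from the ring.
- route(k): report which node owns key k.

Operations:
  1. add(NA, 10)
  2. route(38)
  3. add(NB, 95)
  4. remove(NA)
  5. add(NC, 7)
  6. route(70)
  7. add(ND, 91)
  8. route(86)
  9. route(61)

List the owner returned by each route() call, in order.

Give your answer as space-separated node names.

Answer: NA NB ND ND

Derivation:
Op 1: add NA@10 -> ring=[10:NA]
Op 2: route key 38: none >= 38, wrap to smallest pos 10 -> NA
Op 3: add NB@95 -> ring=[10:NA,95:NB]
Op 4: remove NA -> ring=[95:NB]
Op 5: add NC@7 -> ring=[7:NC,95:NB]
Op 6: route key 70: smallest pos >= 70 is 95 -> NB
Op 7: add ND@91 -> ring=[7:NC,91:ND,95:NB]
Op 8: route key 86: smallest pos >= 86 is 91 -> ND
Op 9: route key 61: smallest pos >= 61 is 91 -> ND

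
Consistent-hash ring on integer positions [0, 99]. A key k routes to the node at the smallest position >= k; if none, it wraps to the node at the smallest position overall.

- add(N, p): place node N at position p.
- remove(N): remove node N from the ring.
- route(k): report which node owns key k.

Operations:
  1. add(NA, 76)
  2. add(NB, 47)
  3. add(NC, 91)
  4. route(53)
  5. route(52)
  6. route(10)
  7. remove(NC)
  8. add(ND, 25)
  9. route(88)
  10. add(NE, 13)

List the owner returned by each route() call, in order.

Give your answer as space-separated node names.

Op 1: add NA@76 -> ring=[76:NA]
Op 2: add NB@47 -> ring=[47:NB,76:NA]
Op 3: add NC@91 -> ring=[47:NB,76:NA,91:NC]
Op 4: route key 53: smallest pos >= 53 is 76 -> NA
Op 5: route key 52: smallest pos >= 52 is 76 -> NA
Op 6: route key 10: smallest pos >= 10 is 47 -> NB
Op 7: remove NC -> ring=[47:NB,76:NA]
Op 8: add ND@25 -> ring=[25:ND,47:NB,76:NA]
Op 9: route key 88: none >= 88, wrap to smallest pos 25 -> ND
Op 10: add NE@13 -> ring=[13:NE,25:ND,47:NB,76:NA]

Answer: NA NA NB ND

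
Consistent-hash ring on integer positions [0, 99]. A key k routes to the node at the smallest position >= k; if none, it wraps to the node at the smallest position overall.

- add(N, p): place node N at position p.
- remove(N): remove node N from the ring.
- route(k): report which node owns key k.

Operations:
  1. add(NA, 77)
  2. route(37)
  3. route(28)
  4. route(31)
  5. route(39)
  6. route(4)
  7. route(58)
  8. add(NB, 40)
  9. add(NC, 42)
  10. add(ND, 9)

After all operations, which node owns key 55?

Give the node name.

Op 1: add NA@77 -> ring=[77:NA]
Op 2: route key 37: smallest pos >= 37 is 77 -> NA
Op 3: route key 28: smallest pos >= 28 is 77 -> NA
Op 4: route key 31: smallest pos >= 31 is 77 -> NA
Op 5: route key 39: smallest pos >= 39 is 77 -> NA
Op 6: route key 4: smallest pos >= 4 is 77 -> NA
Op 7: route key 58: smallest pos >= 58 is 77 -> NA
Op 8: add NB@40 -> ring=[40:NB,77:NA]
Op 9: add NC@42 -> ring=[40:NB,42:NC,77:NA]
Op 10: add ND@9 -> ring=[9:ND,40:NB,42:NC,77:NA]
Final route key 55: smallest pos >= 55 is 77 -> NA

Answer: NA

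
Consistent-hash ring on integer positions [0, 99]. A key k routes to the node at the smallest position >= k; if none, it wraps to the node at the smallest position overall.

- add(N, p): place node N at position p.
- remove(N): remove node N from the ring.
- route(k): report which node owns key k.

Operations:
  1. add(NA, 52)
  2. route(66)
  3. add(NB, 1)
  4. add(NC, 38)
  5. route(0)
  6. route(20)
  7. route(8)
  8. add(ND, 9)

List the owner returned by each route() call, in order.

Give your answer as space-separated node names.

Op 1: add NA@52 -> ring=[52:NA]
Op 2: route key 66: none >= 66, wrap to smallest pos 52 -> NA
Op 3: add NB@1 -> ring=[1:NB,52:NA]
Op 4: add NC@38 -> ring=[1:NB,38:NC,52:NA]
Op 5: route key 0: smallest pos >= 0 is 1 -> NB
Op 6: route key 20: smallest pos >= 20 is 38 -> NC
Op 7: route key 8: smallest pos >= 8 is 38 -> NC
Op 8: add ND@9 -> ring=[1:NB,9:ND,38:NC,52:NA]

Answer: NA NB NC NC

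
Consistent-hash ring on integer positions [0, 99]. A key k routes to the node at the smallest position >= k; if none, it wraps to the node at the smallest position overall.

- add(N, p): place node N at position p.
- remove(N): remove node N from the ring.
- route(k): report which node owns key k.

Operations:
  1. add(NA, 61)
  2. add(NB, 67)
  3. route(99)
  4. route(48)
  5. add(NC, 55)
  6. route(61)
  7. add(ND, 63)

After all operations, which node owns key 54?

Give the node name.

Answer: NC

Derivation:
Op 1: add NA@61 -> ring=[61:NA]
Op 2: add NB@67 -> ring=[61:NA,67:NB]
Op 3: route key 99: none >= 99, wrap to smallest pos 61 -> NA
Op 4: route key 48: smallest pos >= 48 is 61 -> NA
Op 5: add NC@55 -> ring=[55:NC,61:NA,67:NB]
Op 6: route key 61: smallest pos >= 61 is 61 -> NA
Op 7: add ND@63 -> ring=[55:NC,61:NA,63:ND,67:NB]
Final route key 54: smallest pos >= 54 is 55 -> NC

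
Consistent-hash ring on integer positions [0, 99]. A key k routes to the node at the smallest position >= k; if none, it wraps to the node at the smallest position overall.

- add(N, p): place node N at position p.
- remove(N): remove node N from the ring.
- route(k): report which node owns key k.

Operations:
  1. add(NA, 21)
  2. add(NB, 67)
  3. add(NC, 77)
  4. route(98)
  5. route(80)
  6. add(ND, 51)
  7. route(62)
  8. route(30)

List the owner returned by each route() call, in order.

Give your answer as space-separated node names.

Op 1: add NA@21 -> ring=[21:NA]
Op 2: add NB@67 -> ring=[21:NA,67:NB]
Op 3: add NC@77 -> ring=[21:NA,67:NB,77:NC]
Op 4: route key 98: none >= 98, wrap to smallest pos 21 -> NA
Op 5: route key 80: none >= 80, wrap to smallest pos 21 -> NA
Op 6: add ND@51 -> ring=[21:NA,51:ND,67:NB,77:NC]
Op 7: route key 62: smallest pos >= 62 is 67 -> NB
Op 8: route key 30: smallest pos >= 30 is 51 -> ND

Answer: NA NA NB ND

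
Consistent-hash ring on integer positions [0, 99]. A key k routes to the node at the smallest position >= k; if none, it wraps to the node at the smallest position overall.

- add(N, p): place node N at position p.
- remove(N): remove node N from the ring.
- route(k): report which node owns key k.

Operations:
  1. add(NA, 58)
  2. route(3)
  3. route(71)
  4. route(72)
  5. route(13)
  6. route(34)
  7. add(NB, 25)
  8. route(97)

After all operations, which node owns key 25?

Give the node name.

Answer: NB

Derivation:
Op 1: add NA@58 -> ring=[58:NA]
Op 2: route key 3: smallest pos >= 3 is 58 -> NA
Op 3: route key 71: none >= 71, wrap to smallest pos 58 -> NA
Op 4: route key 72: none >= 72, wrap to smallest pos 58 -> NA
Op 5: route key 13: smallest pos >= 13 is 58 -> NA
Op 6: route key 34: smallest pos >= 34 is 58 -> NA
Op 7: add NB@25 -> ring=[25:NB,58:NA]
Op 8: route key 97: none >= 97, wrap to smallest pos 25 -> NB
Final route key 25: smallest pos >= 25 is 25 -> NB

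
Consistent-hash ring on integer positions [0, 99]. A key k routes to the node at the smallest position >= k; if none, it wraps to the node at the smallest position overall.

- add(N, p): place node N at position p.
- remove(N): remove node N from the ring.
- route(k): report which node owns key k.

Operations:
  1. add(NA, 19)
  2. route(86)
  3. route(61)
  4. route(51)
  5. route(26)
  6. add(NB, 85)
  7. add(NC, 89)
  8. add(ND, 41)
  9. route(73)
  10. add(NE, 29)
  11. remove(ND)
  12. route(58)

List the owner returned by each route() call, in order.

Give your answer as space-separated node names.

Answer: NA NA NA NA NB NB

Derivation:
Op 1: add NA@19 -> ring=[19:NA]
Op 2: route key 86: none >= 86, wrap to smallest pos 19 -> NA
Op 3: route key 61: none >= 61, wrap to smallest pos 19 -> NA
Op 4: route key 51: none >= 51, wrap to smallest pos 19 -> NA
Op 5: route key 26: none >= 26, wrap to smallest pos 19 -> NA
Op 6: add NB@85 -> ring=[19:NA,85:NB]
Op 7: add NC@89 -> ring=[19:NA,85:NB,89:NC]
Op 8: add ND@41 -> ring=[19:NA,41:ND,85:NB,89:NC]
Op 9: route key 73: smallest pos >= 73 is 85 -> NB
Op 10: add NE@29 -> ring=[19:NA,29:NE,41:ND,85:NB,89:NC]
Op 11: remove ND -> ring=[19:NA,29:NE,85:NB,89:NC]
Op 12: route key 58: smallest pos >= 58 is 85 -> NB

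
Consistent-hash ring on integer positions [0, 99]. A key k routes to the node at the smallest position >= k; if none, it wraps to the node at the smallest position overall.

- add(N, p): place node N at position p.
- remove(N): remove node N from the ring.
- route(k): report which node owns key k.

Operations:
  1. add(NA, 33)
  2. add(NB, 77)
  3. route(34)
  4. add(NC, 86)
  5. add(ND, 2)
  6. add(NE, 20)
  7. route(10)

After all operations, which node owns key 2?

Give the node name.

Op 1: add NA@33 -> ring=[33:NA]
Op 2: add NB@77 -> ring=[33:NA,77:NB]
Op 3: route key 34: smallest pos >= 34 is 77 -> NB
Op 4: add NC@86 -> ring=[33:NA,77:NB,86:NC]
Op 5: add ND@2 -> ring=[2:ND,33:NA,77:NB,86:NC]
Op 6: add NE@20 -> ring=[2:ND,20:NE,33:NA,77:NB,86:NC]
Op 7: route key 10: smallest pos >= 10 is 20 -> NE
Final route key 2: smallest pos >= 2 is 2 -> ND

Answer: ND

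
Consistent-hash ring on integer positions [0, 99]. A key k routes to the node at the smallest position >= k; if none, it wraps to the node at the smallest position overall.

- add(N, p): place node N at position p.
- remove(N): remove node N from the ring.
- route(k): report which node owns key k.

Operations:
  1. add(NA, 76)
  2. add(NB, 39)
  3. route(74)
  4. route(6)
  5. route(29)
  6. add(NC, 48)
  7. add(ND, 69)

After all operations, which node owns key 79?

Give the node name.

Op 1: add NA@76 -> ring=[76:NA]
Op 2: add NB@39 -> ring=[39:NB,76:NA]
Op 3: route key 74: smallest pos >= 74 is 76 -> NA
Op 4: route key 6: smallest pos >= 6 is 39 -> NB
Op 5: route key 29: smallest pos >= 29 is 39 -> NB
Op 6: add NC@48 -> ring=[39:NB,48:NC,76:NA]
Op 7: add ND@69 -> ring=[39:NB,48:NC,69:ND,76:NA]
Final route key 79: none >= 79, wrap to smallest pos 39 -> NB

Answer: NB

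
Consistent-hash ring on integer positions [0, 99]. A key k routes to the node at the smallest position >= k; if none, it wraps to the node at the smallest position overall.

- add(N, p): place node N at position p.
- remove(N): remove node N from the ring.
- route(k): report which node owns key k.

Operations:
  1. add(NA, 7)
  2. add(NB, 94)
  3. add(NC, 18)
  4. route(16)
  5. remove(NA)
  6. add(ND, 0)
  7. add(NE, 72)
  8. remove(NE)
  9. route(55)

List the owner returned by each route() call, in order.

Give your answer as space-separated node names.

Answer: NC NB

Derivation:
Op 1: add NA@7 -> ring=[7:NA]
Op 2: add NB@94 -> ring=[7:NA,94:NB]
Op 3: add NC@18 -> ring=[7:NA,18:NC,94:NB]
Op 4: route key 16: smallest pos >= 16 is 18 -> NC
Op 5: remove NA -> ring=[18:NC,94:NB]
Op 6: add ND@0 -> ring=[0:ND,18:NC,94:NB]
Op 7: add NE@72 -> ring=[0:ND,18:NC,72:NE,94:NB]
Op 8: remove NE -> ring=[0:ND,18:NC,94:NB]
Op 9: route key 55: smallest pos >= 55 is 94 -> NB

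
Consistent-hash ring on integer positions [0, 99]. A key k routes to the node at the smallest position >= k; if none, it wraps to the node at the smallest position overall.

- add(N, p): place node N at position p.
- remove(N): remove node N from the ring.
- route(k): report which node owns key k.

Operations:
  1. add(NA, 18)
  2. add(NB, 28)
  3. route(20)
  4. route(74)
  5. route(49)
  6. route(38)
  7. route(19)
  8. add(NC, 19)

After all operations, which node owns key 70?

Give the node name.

Answer: NA

Derivation:
Op 1: add NA@18 -> ring=[18:NA]
Op 2: add NB@28 -> ring=[18:NA,28:NB]
Op 3: route key 20: smallest pos >= 20 is 28 -> NB
Op 4: route key 74: none >= 74, wrap to smallest pos 18 -> NA
Op 5: route key 49: none >= 49, wrap to smallest pos 18 -> NA
Op 6: route key 38: none >= 38, wrap to smallest pos 18 -> NA
Op 7: route key 19: smallest pos >= 19 is 28 -> NB
Op 8: add NC@19 -> ring=[18:NA,19:NC,28:NB]
Final route key 70: none >= 70, wrap to smallest pos 18 -> NA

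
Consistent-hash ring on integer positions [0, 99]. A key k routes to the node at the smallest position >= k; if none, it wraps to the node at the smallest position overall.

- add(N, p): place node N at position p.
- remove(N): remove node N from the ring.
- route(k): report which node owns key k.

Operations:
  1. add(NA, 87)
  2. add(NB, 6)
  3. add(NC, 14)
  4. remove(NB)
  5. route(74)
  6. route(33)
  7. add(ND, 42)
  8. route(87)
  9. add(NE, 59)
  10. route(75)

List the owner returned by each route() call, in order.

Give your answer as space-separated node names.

Op 1: add NA@87 -> ring=[87:NA]
Op 2: add NB@6 -> ring=[6:NB,87:NA]
Op 3: add NC@14 -> ring=[6:NB,14:NC,87:NA]
Op 4: remove NB -> ring=[14:NC,87:NA]
Op 5: route key 74: smallest pos >= 74 is 87 -> NA
Op 6: route key 33: smallest pos >= 33 is 87 -> NA
Op 7: add ND@42 -> ring=[14:NC,42:ND,87:NA]
Op 8: route key 87: smallest pos >= 87 is 87 -> NA
Op 9: add NE@59 -> ring=[14:NC,42:ND,59:NE,87:NA]
Op 10: route key 75: smallest pos >= 75 is 87 -> NA

Answer: NA NA NA NA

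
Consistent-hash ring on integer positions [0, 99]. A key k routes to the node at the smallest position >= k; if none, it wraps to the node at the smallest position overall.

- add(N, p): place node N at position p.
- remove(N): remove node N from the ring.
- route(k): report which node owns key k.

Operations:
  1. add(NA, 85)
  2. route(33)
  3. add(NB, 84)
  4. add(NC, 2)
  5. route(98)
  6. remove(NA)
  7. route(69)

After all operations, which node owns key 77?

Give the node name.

Op 1: add NA@85 -> ring=[85:NA]
Op 2: route key 33: smallest pos >= 33 is 85 -> NA
Op 3: add NB@84 -> ring=[84:NB,85:NA]
Op 4: add NC@2 -> ring=[2:NC,84:NB,85:NA]
Op 5: route key 98: none >= 98, wrap to smallest pos 2 -> NC
Op 6: remove NA -> ring=[2:NC,84:NB]
Op 7: route key 69: smallest pos >= 69 is 84 -> NB
Final route key 77: smallest pos >= 77 is 84 -> NB

Answer: NB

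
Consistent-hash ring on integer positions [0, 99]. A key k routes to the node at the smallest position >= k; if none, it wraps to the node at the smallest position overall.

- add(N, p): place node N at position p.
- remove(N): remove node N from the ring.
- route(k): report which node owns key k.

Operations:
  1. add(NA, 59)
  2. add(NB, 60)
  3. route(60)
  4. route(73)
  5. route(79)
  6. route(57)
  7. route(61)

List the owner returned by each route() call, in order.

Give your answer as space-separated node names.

Op 1: add NA@59 -> ring=[59:NA]
Op 2: add NB@60 -> ring=[59:NA,60:NB]
Op 3: route key 60: smallest pos >= 60 is 60 -> NB
Op 4: route key 73: none >= 73, wrap to smallest pos 59 -> NA
Op 5: route key 79: none >= 79, wrap to smallest pos 59 -> NA
Op 6: route key 57: smallest pos >= 57 is 59 -> NA
Op 7: route key 61: none >= 61, wrap to smallest pos 59 -> NA

Answer: NB NA NA NA NA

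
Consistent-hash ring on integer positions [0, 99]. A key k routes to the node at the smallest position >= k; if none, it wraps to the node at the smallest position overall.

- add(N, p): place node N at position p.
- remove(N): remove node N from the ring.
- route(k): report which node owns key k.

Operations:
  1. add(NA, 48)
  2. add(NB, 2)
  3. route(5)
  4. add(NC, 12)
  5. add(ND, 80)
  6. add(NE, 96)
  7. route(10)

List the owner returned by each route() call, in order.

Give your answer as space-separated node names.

Answer: NA NC

Derivation:
Op 1: add NA@48 -> ring=[48:NA]
Op 2: add NB@2 -> ring=[2:NB,48:NA]
Op 3: route key 5: smallest pos >= 5 is 48 -> NA
Op 4: add NC@12 -> ring=[2:NB,12:NC,48:NA]
Op 5: add ND@80 -> ring=[2:NB,12:NC,48:NA,80:ND]
Op 6: add NE@96 -> ring=[2:NB,12:NC,48:NA,80:ND,96:NE]
Op 7: route key 10: smallest pos >= 10 is 12 -> NC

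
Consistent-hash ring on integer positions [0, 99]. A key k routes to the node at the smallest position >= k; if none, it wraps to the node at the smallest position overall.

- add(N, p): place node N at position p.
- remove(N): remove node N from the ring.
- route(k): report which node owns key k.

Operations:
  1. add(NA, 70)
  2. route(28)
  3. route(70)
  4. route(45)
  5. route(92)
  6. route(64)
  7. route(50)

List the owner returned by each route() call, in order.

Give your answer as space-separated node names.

Answer: NA NA NA NA NA NA

Derivation:
Op 1: add NA@70 -> ring=[70:NA]
Op 2: route key 28: smallest pos >= 28 is 70 -> NA
Op 3: route key 70: smallest pos >= 70 is 70 -> NA
Op 4: route key 45: smallest pos >= 45 is 70 -> NA
Op 5: route key 92: none >= 92, wrap to smallest pos 70 -> NA
Op 6: route key 64: smallest pos >= 64 is 70 -> NA
Op 7: route key 50: smallest pos >= 50 is 70 -> NA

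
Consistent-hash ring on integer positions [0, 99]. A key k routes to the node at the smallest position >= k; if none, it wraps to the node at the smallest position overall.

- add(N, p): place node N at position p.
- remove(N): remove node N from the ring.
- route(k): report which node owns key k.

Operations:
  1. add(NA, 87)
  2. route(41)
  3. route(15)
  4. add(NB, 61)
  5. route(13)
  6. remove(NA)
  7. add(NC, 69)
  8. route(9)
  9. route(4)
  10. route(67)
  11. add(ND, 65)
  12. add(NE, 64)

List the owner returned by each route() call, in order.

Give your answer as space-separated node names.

Answer: NA NA NB NB NB NC

Derivation:
Op 1: add NA@87 -> ring=[87:NA]
Op 2: route key 41: smallest pos >= 41 is 87 -> NA
Op 3: route key 15: smallest pos >= 15 is 87 -> NA
Op 4: add NB@61 -> ring=[61:NB,87:NA]
Op 5: route key 13: smallest pos >= 13 is 61 -> NB
Op 6: remove NA -> ring=[61:NB]
Op 7: add NC@69 -> ring=[61:NB,69:NC]
Op 8: route key 9: smallest pos >= 9 is 61 -> NB
Op 9: route key 4: smallest pos >= 4 is 61 -> NB
Op 10: route key 67: smallest pos >= 67 is 69 -> NC
Op 11: add ND@65 -> ring=[61:NB,65:ND,69:NC]
Op 12: add NE@64 -> ring=[61:NB,64:NE,65:ND,69:NC]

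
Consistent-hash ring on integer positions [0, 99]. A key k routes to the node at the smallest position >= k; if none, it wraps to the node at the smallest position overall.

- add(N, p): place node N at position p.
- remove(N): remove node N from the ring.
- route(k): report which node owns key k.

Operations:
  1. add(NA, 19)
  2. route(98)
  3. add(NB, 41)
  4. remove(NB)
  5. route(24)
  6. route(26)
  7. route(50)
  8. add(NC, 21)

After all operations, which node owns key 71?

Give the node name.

Answer: NA

Derivation:
Op 1: add NA@19 -> ring=[19:NA]
Op 2: route key 98: none >= 98, wrap to smallest pos 19 -> NA
Op 3: add NB@41 -> ring=[19:NA,41:NB]
Op 4: remove NB -> ring=[19:NA]
Op 5: route key 24: none >= 24, wrap to smallest pos 19 -> NA
Op 6: route key 26: none >= 26, wrap to smallest pos 19 -> NA
Op 7: route key 50: none >= 50, wrap to smallest pos 19 -> NA
Op 8: add NC@21 -> ring=[19:NA,21:NC]
Final route key 71: none >= 71, wrap to smallest pos 19 -> NA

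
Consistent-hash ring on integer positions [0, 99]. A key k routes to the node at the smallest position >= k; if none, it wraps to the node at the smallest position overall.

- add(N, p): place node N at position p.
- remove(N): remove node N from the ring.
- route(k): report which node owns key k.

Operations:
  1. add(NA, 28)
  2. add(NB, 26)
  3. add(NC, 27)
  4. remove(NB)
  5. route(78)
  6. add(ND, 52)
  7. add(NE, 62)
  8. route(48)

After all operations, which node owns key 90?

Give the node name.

Op 1: add NA@28 -> ring=[28:NA]
Op 2: add NB@26 -> ring=[26:NB,28:NA]
Op 3: add NC@27 -> ring=[26:NB,27:NC,28:NA]
Op 4: remove NB -> ring=[27:NC,28:NA]
Op 5: route key 78: none >= 78, wrap to smallest pos 27 -> NC
Op 6: add ND@52 -> ring=[27:NC,28:NA,52:ND]
Op 7: add NE@62 -> ring=[27:NC,28:NA,52:ND,62:NE]
Op 8: route key 48: smallest pos >= 48 is 52 -> ND
Final route key 90: none >= 90, wrap to smallest pos 27 -> NC

Answer: NC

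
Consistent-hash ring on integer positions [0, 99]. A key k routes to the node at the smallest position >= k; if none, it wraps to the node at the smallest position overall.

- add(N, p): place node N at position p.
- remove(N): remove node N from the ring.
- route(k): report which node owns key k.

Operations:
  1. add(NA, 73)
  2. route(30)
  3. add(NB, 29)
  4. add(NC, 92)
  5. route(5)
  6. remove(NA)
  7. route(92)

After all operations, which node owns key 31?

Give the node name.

Op 1: add NA@73 -> ring=[73:NA]
Op 2: route key 30: smallest pos >= 30 is 73 -> NA
Op 3: add NB@29 -> ring=[29:NB,73:NA]
Op 4: add NC@92 -> ring=[29:NB,73:NA,92:NC]
Op 5: route key 5: smallest pos >= 5 is 29 -> NB
Op 6: remove NA -> ring=[29:NB,92:NC]
Op 7: route key 92: smallest pos >= 92 is 92 -> NC
Final route key 31: smallest pos >= 31 is 92 -> NC

Answer: NC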